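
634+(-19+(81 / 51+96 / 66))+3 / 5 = 578431 / 935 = 618.64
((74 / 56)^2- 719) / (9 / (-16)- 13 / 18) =5060943 / 9065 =558.29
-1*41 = -41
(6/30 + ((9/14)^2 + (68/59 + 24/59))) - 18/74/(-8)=9425901/4278680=2.20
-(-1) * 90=90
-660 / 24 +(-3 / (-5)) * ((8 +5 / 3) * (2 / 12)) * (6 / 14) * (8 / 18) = -17209 / 630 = -27.32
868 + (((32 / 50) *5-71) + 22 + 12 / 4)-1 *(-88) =4566 / 5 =913.20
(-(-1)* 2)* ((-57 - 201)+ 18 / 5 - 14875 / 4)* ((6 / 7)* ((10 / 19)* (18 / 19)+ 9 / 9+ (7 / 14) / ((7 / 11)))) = -550440201 / 35378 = -15558.83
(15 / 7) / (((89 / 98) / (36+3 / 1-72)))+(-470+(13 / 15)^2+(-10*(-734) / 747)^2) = -559407203959 / 1241570025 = -450.56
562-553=9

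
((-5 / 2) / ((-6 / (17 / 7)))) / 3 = 0.34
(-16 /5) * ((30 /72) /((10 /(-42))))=28 /5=5.60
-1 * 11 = -11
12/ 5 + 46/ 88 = 643/ 220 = 2.92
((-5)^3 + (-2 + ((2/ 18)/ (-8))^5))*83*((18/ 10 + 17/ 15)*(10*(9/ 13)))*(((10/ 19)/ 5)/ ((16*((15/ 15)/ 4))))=-224355634348945/ 39827054592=-5633.25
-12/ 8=-3/ 2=-1.50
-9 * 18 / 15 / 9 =-6 / 5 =-1.20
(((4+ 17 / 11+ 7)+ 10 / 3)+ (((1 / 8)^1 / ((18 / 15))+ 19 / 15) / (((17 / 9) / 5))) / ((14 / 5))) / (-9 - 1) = -308321 / 179520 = -1.72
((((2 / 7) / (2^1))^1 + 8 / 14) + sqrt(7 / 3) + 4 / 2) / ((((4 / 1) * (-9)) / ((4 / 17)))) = -19 / 1071 - sqrt(21) / 459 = -0.03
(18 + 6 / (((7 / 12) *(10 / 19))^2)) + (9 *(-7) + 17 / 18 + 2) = 21.60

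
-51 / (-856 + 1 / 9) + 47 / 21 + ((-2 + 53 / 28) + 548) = 356001889 / 647052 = 550.19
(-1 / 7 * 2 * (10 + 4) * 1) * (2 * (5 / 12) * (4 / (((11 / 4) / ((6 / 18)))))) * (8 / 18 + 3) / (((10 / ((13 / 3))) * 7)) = -6448 / 18711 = -0.34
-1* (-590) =590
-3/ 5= -0.60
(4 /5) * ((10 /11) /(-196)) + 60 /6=10.00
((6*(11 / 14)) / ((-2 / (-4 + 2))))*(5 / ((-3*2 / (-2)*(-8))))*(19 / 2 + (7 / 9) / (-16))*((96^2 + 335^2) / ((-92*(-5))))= -1818093211 / 741888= -2450.63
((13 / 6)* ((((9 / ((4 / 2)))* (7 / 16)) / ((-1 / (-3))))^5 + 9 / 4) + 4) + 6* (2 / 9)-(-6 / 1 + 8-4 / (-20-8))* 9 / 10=21957417829087 / 1409286144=15580.52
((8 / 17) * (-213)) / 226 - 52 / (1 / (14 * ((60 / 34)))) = -2468772 / 1921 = -1285.15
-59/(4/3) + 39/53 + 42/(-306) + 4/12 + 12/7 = -3148741/75684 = -41.60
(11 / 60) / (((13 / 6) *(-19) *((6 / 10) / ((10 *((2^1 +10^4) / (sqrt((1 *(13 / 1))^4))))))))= -183370 / 41743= -4.39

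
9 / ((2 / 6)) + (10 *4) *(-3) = -93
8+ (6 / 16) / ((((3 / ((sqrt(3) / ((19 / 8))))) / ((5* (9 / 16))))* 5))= 9* sqrt(3) / 304+ 8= 8.05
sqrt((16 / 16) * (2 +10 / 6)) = sqrt(33) / 3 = 1.91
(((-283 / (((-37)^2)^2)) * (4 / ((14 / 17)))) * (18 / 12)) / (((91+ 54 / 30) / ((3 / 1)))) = -216495 / 6087274928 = -0.00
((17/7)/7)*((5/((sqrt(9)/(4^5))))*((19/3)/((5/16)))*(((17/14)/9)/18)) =22491136/250047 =89.95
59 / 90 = 0.66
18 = 18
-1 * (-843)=843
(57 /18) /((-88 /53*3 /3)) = -1007 /528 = -1.91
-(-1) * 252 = 252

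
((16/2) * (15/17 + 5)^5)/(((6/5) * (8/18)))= 150000000000/1419857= 105644.44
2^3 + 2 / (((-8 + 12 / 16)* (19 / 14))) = 4296 / 551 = 7.80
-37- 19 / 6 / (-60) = -36.95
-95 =-95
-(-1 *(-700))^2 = -490000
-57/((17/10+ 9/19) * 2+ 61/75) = -81225/7354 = -11.05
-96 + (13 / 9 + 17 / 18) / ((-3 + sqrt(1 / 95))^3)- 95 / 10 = -65764678377 / 622835864- 5241055*sqrt(95) / 5605522776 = -105.60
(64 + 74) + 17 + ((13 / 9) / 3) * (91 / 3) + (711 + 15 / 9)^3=29318689954 / 81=361959135.23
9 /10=0.90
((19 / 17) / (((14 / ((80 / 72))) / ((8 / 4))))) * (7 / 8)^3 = 4655 / 39168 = 0.12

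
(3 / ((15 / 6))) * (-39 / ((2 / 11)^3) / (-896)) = 155727 / 17920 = 8.69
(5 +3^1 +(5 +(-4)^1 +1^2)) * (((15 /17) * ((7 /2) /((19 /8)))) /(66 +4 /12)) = 12600 /64277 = 0.20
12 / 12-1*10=-9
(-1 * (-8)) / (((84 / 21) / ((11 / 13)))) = 22 / 13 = 1.69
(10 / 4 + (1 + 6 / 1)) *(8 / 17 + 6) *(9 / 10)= 1881 / 34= 55.32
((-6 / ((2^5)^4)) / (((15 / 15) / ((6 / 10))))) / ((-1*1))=9 / 2621440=0.00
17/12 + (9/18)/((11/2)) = 1.51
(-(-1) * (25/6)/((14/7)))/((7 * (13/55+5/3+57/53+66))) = 0.00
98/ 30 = 49/ 15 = 3.27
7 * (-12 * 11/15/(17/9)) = -2772/85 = -32.61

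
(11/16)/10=11/160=0.07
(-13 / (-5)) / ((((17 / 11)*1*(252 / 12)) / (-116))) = -16588 / 1785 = -9.29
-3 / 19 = -0.16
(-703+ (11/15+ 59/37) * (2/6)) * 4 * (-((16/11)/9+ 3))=1463842156/164835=8880.65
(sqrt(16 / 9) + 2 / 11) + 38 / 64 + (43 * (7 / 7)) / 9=21817 / 3168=6.89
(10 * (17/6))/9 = 85/27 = 3.15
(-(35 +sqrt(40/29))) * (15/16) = -525/16 - 15 * sqrt(290)/232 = -33.91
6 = 6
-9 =-9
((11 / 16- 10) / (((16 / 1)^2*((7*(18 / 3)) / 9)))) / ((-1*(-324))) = -149 / 6193152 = -0.00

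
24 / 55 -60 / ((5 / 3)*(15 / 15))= -1956 / 55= -35.56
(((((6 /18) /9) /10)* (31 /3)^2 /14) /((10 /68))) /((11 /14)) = 16337 /66825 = 0.24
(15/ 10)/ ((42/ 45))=45/ 28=1.61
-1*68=-68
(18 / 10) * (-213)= -1917 / 5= -383.40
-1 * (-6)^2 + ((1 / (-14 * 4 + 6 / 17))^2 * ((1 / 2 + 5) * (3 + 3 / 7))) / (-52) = -266523123 / 7403396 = -36.00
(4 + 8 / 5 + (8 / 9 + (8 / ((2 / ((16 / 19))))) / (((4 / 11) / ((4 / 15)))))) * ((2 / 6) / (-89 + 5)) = -383 / 10773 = -0.04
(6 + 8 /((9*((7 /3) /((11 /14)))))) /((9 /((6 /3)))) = 1852 /1323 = 1.40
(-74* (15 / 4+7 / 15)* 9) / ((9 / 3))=-9361 / 10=-936.10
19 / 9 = 2.11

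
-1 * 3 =-3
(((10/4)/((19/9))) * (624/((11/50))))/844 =175500/44099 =3.98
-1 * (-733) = 733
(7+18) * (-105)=-2625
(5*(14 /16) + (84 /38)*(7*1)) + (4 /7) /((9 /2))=191287 /9576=19.98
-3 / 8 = -0.38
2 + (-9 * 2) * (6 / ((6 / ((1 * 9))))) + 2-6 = -164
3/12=1/4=0.25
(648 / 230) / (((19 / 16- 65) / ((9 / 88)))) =-5832 / 1291565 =-0.00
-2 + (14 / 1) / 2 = 5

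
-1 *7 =-7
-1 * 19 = -19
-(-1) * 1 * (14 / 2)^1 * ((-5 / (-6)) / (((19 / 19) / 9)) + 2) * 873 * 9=1044981 / 2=522490.50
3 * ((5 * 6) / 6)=15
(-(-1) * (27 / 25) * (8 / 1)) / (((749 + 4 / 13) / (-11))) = -10296 / 81175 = -0.13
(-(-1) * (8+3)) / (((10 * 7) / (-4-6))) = -11 / 7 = -1.57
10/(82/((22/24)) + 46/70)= 3850/34693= 0.11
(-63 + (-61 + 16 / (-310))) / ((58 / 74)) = -711436 / 4495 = -158.27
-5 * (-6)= 30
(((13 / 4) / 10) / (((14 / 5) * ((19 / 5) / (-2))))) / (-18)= 65 / 19152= 0.00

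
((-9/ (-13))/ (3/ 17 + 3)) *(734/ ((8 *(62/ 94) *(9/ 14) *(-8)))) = -2052631/ 348192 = -5.90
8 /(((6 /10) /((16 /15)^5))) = 8388608 /455625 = 18.41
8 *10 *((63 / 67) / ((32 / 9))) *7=19845 / 134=148.10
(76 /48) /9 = 19 /108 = 0.18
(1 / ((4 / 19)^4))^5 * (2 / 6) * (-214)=-4022127159957417526689049307 / 1649267441664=-2438735561225510.86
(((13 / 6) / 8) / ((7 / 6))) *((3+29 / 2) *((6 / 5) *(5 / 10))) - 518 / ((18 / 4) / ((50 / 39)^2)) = -186.77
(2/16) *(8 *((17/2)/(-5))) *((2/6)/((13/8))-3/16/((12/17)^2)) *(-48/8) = -29053/16640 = -1.75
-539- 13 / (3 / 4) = -1669 / 3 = -556.33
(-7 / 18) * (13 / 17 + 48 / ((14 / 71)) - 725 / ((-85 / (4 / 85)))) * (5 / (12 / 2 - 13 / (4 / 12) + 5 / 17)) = 2474075 / 170136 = 14.54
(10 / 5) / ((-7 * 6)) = -1 / 21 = -0.05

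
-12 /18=-2 /3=-0.67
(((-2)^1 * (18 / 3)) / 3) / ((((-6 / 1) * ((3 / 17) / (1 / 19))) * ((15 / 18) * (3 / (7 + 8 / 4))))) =68 / 95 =0.72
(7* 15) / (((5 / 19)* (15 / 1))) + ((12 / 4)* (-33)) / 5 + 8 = 74 / 5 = 14.80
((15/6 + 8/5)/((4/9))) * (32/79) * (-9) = -13284/395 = -33.63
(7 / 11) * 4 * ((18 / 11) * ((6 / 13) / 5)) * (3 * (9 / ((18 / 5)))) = 4536 / 1573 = 2.88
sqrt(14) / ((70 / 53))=53 * sqrt(14) / 70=2.83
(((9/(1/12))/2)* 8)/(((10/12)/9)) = 23328/5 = 4665.60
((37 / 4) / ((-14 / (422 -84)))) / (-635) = 6253 / 17780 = 0.35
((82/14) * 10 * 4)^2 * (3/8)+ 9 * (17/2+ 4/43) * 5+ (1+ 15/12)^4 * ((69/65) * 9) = 743815591167/35060480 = 21215.21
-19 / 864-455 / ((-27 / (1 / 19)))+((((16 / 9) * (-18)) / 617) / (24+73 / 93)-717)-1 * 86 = -6242388728027 / 7782196320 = -802.14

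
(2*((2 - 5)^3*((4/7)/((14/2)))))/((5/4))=-864/245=-3.53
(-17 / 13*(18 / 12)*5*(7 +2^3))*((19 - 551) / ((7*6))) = 24225 / 13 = 1863.46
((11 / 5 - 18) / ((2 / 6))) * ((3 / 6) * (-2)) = 47.40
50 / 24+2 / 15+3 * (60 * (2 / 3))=7333 / 60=122.22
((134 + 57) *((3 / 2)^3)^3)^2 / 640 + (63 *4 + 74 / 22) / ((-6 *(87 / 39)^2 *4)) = 84240.01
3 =3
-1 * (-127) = 127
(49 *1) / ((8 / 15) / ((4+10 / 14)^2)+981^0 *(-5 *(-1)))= 800415 / 82067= 9.75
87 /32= 2.72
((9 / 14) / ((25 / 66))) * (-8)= -2376 / 175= -13.58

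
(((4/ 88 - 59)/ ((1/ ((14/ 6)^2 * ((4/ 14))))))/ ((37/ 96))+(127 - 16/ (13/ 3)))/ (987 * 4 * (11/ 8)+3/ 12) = -0.02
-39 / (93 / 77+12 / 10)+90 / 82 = -191300 / 12669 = -15.10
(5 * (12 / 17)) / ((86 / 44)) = 1320 / 731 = 1.81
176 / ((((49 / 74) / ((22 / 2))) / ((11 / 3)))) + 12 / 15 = 7880108 / 735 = 10721.24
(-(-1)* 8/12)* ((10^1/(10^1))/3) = 2/9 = 0.22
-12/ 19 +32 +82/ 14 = 4951/ 133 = 37.23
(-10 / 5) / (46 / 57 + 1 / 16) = -1824 / 793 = -2.30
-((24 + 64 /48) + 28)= -160 /3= -53.33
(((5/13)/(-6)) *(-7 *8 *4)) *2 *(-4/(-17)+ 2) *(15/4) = 53200/221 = 240.72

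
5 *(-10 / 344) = -25 / 172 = -0.15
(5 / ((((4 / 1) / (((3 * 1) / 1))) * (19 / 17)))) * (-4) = -255 / 19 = -13.42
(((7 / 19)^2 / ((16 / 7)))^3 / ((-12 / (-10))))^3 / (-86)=-8214045295441785017442875 / 132921998842009509491940545220550066176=-0.00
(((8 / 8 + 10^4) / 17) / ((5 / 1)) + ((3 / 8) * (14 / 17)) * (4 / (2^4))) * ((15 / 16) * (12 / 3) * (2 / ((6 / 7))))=1120847 / 1088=1030.19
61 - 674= -613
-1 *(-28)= 28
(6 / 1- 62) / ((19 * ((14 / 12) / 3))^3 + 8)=-326592 / 2399293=-0.14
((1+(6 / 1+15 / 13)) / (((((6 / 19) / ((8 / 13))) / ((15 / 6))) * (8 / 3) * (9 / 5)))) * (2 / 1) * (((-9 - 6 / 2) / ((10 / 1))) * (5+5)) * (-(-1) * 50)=-5035000 / 507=-9930.97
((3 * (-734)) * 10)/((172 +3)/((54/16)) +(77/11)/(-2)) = -1189080/2611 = -455.41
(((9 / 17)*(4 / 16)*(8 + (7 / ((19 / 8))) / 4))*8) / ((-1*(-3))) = 996 / 323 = 3.08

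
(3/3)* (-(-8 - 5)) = 13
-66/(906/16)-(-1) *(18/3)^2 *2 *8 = 86800/151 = 574.83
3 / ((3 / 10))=10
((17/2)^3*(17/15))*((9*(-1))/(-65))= 250563/2600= 96.37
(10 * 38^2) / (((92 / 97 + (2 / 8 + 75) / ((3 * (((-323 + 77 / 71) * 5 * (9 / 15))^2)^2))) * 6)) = 61923408213099443511951360 / 24403662031777508161261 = 2537.46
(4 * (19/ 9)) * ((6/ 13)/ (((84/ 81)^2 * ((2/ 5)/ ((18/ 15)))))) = 13851/ 1274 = 10.87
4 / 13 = 0.31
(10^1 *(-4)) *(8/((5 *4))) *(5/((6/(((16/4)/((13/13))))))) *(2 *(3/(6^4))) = -20/81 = -0.25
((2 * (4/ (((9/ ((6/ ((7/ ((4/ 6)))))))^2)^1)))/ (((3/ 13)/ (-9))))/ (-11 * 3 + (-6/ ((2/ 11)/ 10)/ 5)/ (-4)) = 3328/ 43659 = 0.08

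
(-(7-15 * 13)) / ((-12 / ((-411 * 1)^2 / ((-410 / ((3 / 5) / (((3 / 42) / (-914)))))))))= -50795558226 / 1025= -49556642.17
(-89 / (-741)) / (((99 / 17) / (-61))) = -92293 / 73359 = -1.26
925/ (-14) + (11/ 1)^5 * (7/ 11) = 1433893/ 14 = 102420.93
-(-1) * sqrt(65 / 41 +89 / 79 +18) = 3 * sqrt(24143506) / 3239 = 4.55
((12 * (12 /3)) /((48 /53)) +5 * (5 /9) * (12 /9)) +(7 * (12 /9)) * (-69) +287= -8108 /27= -300.30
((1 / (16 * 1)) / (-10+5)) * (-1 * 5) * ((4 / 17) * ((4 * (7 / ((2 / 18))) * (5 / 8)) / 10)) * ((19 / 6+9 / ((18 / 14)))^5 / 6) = 5912174107 / 1410048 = 4192.89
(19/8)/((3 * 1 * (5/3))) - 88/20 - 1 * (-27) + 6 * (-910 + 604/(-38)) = -4204543/760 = -5532.29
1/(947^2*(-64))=-1/57395776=-0.00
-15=-15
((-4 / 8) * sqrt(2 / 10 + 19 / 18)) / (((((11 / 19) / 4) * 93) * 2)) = -19 * sqrt(1130) / 30690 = -0.02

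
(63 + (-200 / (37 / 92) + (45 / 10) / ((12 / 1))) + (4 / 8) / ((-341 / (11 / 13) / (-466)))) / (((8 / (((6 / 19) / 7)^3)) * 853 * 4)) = -1395704385 / 957548328699872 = -0.00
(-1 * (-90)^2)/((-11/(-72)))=-583200/11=-53018.18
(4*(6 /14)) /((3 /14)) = 8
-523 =-523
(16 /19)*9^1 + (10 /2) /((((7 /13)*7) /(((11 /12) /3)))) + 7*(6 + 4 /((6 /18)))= 4490617 /33516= 133.98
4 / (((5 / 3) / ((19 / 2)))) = 114 / 5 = 22.80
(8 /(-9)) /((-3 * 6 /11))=44 /81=0.54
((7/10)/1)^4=2401/10000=0.24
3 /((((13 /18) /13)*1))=54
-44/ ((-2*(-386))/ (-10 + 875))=-9515/ 193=-49.30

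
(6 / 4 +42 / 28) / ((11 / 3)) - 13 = -134 / 11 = -12.18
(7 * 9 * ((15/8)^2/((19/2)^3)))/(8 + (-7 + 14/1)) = 945/54872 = 0.02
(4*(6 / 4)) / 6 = 1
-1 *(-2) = 2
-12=-12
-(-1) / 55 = 1 / 55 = 0.02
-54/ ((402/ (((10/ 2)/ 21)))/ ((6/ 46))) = -0.00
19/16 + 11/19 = 537/304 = 1.77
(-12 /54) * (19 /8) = -19 /36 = -0.53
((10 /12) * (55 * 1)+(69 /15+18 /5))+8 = 1861 /30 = 62.03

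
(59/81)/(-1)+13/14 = 227/1134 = 0.20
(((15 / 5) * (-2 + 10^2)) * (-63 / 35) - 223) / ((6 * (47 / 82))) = -154201 / 705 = -218.72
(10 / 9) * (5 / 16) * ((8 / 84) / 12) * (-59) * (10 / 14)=-0.12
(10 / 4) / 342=5 / 684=0.01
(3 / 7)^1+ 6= 45 / 7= 6.43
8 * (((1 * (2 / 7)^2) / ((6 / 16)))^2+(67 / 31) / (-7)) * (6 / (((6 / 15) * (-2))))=3501700 / 223293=15.68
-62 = -62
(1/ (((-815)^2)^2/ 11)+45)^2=394172114841919310255634496/ 194652896218016062890625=2025.00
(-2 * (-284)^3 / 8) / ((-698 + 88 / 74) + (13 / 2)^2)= -847533248 / 96875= -8748.73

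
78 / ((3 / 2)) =52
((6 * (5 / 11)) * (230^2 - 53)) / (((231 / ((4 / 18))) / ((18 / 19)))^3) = 0.00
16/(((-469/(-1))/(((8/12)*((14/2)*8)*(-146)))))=-37376/201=-185.95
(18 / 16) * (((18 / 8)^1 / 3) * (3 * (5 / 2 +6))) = 1377 / 64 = 21.52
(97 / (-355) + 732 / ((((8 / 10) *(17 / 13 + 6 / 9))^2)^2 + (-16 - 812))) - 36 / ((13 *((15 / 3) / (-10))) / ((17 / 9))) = 12745942671016644 / 1370893294375865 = 9.30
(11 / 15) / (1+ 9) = 0.07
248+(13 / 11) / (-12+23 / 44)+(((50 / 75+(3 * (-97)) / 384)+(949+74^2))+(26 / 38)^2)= 467163349117 / 70005120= 6673.27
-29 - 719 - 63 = -811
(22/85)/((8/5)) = 11/68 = 0.16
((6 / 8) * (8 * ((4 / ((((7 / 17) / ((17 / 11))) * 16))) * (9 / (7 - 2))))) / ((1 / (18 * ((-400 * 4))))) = -22472640 / 77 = -291852.47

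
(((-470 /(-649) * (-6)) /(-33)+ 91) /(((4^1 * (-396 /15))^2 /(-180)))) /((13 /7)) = -569265375 /718697408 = -0.79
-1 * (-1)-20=-19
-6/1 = -6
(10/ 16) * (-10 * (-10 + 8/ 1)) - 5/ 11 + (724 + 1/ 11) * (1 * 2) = 32125/ 22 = 1460.23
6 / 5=1.20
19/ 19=1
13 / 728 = 1 / 56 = 0.02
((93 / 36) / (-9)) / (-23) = 31 / 2484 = 0.01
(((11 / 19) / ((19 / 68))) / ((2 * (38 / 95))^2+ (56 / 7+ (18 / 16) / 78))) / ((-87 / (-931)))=27227200 / 10627137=2.56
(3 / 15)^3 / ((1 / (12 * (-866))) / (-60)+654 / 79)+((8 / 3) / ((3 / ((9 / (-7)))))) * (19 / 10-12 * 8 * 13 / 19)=72.90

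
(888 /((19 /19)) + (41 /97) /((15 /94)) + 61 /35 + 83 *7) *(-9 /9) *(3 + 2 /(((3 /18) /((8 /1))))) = -495214302 /3395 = -145865.77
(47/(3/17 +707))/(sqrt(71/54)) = 2397 * sqrt(426)/853562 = 0.06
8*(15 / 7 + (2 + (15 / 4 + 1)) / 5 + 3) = 1818 / 35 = 51.94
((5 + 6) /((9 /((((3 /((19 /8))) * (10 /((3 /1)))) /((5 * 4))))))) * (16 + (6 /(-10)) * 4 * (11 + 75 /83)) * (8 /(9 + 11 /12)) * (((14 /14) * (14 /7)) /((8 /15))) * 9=-16524288 /187663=-88.05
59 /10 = 5.90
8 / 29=0.28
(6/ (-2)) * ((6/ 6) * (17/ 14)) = -51/ 14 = -3.64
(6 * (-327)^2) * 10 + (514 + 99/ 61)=391391593/ 61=6416255.62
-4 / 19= -0.21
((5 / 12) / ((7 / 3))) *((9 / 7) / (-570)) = -3 / 7448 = -0.00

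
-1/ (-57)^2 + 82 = 266417/ 3249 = 82.00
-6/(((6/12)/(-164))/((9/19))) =17712/19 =932.21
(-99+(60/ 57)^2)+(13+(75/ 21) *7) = -21621/ 361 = -59.89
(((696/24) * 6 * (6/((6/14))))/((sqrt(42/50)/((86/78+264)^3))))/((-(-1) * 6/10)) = 82533103350.44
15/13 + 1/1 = 28/13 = 2.15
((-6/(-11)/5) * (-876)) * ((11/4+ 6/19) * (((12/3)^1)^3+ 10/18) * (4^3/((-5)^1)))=1264925312/5225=242090.97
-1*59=-59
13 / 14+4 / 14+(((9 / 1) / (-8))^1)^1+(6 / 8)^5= 2341 / 7168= 0.33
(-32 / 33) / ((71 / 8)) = -256 / 2343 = -0.11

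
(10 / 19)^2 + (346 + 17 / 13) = 1631215 / 4693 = 347.58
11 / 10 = 1.10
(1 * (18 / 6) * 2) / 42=1 / 7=0.14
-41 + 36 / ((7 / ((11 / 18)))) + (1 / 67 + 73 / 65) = -1119383 / 30485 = -36.72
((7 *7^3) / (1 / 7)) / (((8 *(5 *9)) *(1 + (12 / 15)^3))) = 60025 / 1944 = 30.88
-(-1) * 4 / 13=4 / 13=0.31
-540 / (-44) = 135 / 11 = 12.27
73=73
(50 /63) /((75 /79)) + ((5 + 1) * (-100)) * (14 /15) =-105682 /189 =-559.16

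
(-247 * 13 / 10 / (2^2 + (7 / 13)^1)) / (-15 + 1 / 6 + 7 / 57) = 61009 / 12685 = 4.81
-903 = -903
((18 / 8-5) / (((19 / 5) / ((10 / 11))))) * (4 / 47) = -50 / 893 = -0.06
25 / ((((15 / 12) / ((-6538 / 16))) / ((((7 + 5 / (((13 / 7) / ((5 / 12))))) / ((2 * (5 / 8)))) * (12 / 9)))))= -8283646 / 117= -70800.39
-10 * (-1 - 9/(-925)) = 1832/185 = 9.90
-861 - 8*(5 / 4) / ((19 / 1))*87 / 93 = -507419 / 589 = -861.49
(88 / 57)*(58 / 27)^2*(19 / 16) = 8.46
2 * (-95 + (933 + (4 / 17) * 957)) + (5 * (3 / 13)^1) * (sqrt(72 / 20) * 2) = 2130.73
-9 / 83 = -0.11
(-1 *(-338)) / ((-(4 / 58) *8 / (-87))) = 426387 / 8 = 53298.38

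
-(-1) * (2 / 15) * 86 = 172 / 15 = 11.47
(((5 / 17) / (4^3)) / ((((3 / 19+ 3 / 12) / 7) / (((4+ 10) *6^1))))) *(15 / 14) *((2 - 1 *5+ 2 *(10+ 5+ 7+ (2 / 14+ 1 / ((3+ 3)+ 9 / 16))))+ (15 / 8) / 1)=10405635 / 33728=308.52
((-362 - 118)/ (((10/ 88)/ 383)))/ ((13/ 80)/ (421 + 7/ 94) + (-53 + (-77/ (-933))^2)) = 2229629616909573120/ 73034310332341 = 30528.52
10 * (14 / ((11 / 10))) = 1400 / 11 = 127.27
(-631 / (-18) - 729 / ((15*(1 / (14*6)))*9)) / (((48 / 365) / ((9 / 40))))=-2749837 / 3840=-716.10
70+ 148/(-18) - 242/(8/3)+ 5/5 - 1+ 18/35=-35857/1260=-28.46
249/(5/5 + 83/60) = 104.48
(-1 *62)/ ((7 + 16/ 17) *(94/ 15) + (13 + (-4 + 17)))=-527/ 644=-0.82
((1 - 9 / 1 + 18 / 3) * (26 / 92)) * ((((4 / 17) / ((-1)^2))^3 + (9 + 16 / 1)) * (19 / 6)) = -439907 / 9826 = -44.77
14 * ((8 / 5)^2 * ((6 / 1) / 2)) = 2688 / 25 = 107.52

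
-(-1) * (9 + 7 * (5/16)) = 11.19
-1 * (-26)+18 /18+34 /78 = 1070 /39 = 27.44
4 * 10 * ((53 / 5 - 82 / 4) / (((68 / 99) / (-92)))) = 901692 / 17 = 53040.71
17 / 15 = 1.13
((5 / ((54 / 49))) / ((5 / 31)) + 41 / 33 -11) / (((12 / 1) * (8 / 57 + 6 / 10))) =1036735 / 501336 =2.07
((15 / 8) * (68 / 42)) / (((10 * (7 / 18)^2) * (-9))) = -153 / 686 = -0.22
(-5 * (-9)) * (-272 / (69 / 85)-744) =-1116840 / 23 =-48558.26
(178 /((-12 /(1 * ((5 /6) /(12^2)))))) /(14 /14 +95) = -445 /497664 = -0.00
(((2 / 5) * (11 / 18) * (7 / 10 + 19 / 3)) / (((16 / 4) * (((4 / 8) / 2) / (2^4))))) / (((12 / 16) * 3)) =74272 / 6075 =12.23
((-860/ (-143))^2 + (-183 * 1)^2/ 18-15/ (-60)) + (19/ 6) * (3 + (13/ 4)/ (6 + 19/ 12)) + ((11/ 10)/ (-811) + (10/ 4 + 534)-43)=5575228219839/ 2321779460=2401.27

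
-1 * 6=-6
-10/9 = -1.11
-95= -95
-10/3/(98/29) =-145/147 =-0.99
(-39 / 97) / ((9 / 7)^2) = -637 / 2619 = -0.24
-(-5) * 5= 25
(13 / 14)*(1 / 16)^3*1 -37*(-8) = 16973837 / 57344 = 296.00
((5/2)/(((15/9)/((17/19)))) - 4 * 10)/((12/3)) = -1469/152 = -9.66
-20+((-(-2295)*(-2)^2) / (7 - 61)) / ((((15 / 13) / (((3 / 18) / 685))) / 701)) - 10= -339871 / 6165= -55.13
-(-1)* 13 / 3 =13 / 3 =4.33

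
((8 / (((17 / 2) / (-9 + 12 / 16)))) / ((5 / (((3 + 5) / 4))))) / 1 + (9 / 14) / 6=-7137 / 2380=-3.00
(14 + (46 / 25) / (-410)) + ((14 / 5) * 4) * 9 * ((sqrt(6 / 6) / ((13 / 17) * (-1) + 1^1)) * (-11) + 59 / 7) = -19725123 / 5125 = -3848.80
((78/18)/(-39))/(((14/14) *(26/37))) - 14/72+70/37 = 8885/5772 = 1.54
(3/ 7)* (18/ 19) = 0.41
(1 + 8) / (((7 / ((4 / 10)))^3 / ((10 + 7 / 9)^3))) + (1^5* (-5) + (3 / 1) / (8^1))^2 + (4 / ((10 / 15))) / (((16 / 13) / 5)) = 10639339451 / 222264000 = 47.87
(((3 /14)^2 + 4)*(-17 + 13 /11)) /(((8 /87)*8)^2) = -522192879 /4415488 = -118.26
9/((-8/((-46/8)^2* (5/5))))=-4761/128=-37.20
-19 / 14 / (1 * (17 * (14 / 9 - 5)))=171 / 7378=0.02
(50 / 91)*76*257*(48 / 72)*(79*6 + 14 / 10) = 928551280 / 273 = 3401286.74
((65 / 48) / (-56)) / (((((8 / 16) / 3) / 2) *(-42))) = 65 / 9408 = 0.01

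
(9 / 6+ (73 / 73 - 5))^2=6.25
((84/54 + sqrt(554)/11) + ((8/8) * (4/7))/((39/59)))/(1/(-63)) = -1982/13 - 63 * sqrt(554)/11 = -287.27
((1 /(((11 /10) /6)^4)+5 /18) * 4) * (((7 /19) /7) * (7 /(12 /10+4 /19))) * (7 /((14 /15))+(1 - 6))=40836810875 /17657046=2312.78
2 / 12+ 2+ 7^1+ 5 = 85 / 6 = 14.17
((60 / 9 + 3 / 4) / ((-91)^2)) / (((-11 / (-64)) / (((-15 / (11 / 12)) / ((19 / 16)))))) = -1367040 / 19038019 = -0.07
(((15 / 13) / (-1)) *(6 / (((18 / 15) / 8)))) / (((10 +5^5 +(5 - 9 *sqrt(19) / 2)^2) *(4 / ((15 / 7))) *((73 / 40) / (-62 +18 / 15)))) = 3939840000 *sqrt(19) / 1331446133563 +310349952000 / 1331446133563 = 0.25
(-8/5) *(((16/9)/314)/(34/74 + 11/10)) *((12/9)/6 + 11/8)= -68080/7337709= -0.01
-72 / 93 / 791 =-24 / 24521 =-0.00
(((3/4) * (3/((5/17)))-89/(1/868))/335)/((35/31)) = -47891497/234500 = -204.23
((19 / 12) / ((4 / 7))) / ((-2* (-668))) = 133 / 64128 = 0.00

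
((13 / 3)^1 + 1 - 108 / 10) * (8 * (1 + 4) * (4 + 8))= -2624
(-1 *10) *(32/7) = -320/7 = -45.71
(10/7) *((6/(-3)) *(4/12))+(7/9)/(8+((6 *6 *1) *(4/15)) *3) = -10795/11592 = -0.93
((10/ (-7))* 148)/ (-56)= 185/ 49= 3.78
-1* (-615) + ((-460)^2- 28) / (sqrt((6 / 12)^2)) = 423759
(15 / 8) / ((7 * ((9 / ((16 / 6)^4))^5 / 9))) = 720575940379279360 / 53379182394909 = 13499.19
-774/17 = -45.53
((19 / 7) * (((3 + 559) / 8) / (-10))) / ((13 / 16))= -10678 / 455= -23.47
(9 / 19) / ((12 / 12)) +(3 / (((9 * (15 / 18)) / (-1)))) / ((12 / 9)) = 33 / 190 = 0.17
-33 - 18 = -51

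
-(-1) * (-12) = -12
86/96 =43/48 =0.90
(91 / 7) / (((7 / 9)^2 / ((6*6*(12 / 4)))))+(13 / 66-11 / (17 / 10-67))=4902048653 / 2111802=2321.26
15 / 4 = 3.75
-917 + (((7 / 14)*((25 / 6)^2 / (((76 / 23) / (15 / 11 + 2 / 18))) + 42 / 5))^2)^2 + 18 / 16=11216884134451275491045350321 / 3364226039048752373760000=3334.16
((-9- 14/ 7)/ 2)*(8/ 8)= -11/ 2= -5.50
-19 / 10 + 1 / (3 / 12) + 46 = 481 / 10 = 48.10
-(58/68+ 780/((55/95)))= -504199/374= -1348.13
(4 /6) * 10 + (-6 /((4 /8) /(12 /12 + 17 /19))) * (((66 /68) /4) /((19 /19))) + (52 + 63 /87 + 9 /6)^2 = 9588150721 /3259716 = 2941.41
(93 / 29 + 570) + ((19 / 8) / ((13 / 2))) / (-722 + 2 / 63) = 39316152951 / 68589872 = 573.21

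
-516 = -516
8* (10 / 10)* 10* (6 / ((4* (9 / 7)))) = 280 / 3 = 93.33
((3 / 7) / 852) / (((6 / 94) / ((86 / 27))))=2021 / 80514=0.03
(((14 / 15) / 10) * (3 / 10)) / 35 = 1 / 1250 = 0.00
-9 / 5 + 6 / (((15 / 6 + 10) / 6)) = 1.08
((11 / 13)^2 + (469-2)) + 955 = 240439 / 169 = 1422.72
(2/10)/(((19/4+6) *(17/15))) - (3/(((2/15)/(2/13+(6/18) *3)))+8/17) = -502057/19006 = -26.42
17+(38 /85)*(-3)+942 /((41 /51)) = 4138141 /3485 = 1187.41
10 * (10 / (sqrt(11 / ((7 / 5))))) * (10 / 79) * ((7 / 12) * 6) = 700 * sqrt(385) / 869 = 15.81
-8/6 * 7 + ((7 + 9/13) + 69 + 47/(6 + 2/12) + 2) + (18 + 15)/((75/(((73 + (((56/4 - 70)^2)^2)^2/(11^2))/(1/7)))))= 976941564328905574/396825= 2461895204004.05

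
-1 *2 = -2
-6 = -6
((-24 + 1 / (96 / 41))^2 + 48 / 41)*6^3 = 631230891 / 5248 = 120280.28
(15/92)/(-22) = -15/2024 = -0.01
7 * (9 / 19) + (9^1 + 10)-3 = 367 / 19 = 19.32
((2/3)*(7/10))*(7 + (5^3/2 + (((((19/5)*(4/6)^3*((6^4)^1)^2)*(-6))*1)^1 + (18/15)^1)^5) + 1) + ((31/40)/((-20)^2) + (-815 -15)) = -1404371147755766639604448355800586807969/16000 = -87773196734735414975278020000000000.00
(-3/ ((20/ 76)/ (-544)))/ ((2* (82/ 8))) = 62016/ 205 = 302.52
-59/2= -29.50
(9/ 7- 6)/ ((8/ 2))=-33/ 28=-1.18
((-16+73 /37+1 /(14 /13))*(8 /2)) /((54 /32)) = -217120 /6993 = -31.05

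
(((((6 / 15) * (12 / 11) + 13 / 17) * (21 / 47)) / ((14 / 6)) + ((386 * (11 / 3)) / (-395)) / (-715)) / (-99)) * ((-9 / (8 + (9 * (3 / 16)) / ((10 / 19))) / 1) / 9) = 5090908448 / 24033479499315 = 0.00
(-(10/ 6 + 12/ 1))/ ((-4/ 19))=779/ 12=64.92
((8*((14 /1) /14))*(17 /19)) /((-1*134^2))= -0.00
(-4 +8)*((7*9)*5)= 1260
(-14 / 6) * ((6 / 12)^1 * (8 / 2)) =-14 / 3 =-4.67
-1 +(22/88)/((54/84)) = -11/18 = -0.61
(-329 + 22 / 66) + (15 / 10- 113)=-2641 / 6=-440.17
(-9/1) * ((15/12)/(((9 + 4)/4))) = -45/13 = -3.46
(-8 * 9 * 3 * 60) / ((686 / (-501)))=3246480 / 343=9464.96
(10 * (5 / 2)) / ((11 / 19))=475 / 11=43.18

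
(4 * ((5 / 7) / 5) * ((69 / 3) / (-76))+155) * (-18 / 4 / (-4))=23166 / 133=174.18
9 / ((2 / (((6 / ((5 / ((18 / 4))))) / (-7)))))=-3.47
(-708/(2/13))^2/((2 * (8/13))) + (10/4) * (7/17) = 1170106891/68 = 17207454.28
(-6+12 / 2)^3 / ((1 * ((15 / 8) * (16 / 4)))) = 0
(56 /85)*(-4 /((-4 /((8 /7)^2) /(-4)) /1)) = -2048 /595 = -3.44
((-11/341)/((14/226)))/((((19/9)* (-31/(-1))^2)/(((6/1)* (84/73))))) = -0.00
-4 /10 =-2 /5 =-0.40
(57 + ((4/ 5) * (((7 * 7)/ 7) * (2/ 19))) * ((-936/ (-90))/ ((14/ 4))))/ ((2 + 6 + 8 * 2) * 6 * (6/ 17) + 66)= 474419/ 943350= 0.50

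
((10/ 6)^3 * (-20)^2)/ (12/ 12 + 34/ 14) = 43750/ 81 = 540.12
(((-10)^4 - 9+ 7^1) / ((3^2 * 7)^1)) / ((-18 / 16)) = -79984 / 567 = -141.07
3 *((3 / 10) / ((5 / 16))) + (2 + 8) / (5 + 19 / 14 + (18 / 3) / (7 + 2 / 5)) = 396836 / 92825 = 4.28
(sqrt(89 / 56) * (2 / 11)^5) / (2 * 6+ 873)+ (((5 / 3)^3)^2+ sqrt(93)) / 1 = 8 * sqrt(1246) / 997710945+ sqrt(93)+ 15625 / 729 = 31.08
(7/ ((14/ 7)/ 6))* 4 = 84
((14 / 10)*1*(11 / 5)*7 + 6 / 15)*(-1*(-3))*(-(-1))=1647 / 25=65.88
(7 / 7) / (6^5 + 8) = 1 / 7784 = 0.00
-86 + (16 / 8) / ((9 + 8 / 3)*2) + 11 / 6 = -17657 / 210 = -84.08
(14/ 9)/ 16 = 7/ 72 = 0.10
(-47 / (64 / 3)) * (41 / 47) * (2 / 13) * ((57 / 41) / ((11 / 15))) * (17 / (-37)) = 43605 / 169312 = 0.26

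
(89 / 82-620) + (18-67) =-54769 / 82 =-667.91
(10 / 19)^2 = 100 / 361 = 0.28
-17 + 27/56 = -16.52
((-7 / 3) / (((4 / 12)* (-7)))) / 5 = 1 / 5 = 0.20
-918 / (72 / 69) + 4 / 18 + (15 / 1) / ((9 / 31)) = -29803 / 36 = -827.86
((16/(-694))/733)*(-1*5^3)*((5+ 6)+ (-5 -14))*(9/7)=-72000/1780457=-0.04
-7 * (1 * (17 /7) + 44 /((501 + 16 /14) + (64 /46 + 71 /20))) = -28749547 /1632811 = -17.61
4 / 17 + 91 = 1551 / 17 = 91.24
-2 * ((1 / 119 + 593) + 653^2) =-101626478 / 119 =-854004.02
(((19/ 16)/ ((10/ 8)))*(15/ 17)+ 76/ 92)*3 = 7809/ 1564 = 4.99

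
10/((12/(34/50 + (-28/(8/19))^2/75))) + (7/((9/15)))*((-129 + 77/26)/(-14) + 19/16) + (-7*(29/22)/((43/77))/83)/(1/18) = 5512151977/33405840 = 165.01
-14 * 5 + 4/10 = -348/5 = -69.60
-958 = -958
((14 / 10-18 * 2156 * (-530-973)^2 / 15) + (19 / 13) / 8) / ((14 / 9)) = -3757183767.78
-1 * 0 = 0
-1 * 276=-276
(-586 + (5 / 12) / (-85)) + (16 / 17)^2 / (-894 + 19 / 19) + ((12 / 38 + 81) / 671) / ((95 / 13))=-23136430821101 / 39482684076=-585.99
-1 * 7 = -7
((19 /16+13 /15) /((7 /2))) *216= 4437 /35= 126.77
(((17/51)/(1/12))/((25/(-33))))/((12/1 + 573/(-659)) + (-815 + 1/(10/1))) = 15816/2407655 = 0.01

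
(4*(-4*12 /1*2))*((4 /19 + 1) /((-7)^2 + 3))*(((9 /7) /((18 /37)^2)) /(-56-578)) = 125948 /1644279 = 0.08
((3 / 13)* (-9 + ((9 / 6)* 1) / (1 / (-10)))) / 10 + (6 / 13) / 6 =-31 / 65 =-0.48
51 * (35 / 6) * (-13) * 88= -340340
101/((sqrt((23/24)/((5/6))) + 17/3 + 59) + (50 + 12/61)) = 7770253200/8836037753 - 6764778 * sqrt(115)/8836037753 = 0.87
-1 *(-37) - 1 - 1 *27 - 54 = -45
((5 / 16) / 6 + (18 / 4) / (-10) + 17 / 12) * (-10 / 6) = -163 / 96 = -1.70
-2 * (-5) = 10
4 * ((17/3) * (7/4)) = 119/3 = 39.67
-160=-160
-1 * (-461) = 461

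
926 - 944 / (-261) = 242630 / 261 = 929.62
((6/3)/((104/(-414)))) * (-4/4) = 7.96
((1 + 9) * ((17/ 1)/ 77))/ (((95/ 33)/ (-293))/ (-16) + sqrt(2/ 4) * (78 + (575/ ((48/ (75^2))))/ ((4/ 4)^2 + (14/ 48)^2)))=0.00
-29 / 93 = -0.31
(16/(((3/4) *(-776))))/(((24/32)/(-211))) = 6752/873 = 7.73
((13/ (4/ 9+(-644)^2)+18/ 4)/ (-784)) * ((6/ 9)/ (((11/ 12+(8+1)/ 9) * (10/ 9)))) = -151172487/ 84133435120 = -0.00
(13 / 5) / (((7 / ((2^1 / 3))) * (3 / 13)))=338 / 315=1.07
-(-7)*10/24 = 35/12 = 2.92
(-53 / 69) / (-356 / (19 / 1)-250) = 1007 / 352314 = 0.00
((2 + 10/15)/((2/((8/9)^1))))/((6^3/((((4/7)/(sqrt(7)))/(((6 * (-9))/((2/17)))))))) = -16 * sqrt(7)/16395939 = -0.00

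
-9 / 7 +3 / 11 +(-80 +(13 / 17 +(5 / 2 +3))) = -195691 / 2618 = -74.75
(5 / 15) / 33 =1 / 99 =0.01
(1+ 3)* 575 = 2300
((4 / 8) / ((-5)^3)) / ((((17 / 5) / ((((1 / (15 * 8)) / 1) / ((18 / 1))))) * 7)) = -1 / 12852000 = -0.00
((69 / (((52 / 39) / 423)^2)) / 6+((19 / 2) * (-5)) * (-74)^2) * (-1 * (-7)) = 6281358.78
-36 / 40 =-9 / 10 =-0.90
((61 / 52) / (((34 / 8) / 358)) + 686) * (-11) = -1907884 / 221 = -8632.96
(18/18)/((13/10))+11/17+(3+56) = 13352/221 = 60.42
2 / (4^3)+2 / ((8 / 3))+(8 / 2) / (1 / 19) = 2457 / 32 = 76.78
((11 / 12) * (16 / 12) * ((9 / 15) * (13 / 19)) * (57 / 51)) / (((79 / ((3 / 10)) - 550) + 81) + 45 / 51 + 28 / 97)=-13871 / 5058200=-0.00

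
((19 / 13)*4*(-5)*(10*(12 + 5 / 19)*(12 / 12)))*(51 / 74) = -1188300 / 481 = -2470.48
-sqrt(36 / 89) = -6 * sqrt(89) / 89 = -0.64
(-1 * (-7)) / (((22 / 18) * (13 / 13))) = 63 / 11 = 5.73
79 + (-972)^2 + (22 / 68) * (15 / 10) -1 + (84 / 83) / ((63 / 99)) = 5332812843 / 5644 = 944864.08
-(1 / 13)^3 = -1 / 2197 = -0.00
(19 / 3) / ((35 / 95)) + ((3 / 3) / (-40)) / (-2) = 28901 / 1680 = 17.20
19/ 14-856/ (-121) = 14283/ 1694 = 8.43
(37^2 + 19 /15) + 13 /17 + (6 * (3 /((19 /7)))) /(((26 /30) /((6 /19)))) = 1643625509 /1196715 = 1373.45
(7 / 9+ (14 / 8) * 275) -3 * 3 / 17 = 294677 / 612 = 481.50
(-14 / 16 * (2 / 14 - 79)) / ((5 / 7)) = 483 / 5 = 96.60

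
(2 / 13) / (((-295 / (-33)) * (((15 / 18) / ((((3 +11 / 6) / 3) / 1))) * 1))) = 638 / 19175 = 0.03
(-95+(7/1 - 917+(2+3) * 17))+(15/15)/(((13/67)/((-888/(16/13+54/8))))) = -619784/415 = -1493.46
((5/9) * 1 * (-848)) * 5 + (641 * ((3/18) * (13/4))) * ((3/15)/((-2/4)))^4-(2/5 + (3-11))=-13157252/5625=-2339.07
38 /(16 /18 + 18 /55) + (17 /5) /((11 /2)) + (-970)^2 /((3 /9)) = 46730326009 /16555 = 2822731.86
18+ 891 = 909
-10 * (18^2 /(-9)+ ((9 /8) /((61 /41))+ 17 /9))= 333.55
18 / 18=1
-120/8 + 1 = -14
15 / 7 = 2.14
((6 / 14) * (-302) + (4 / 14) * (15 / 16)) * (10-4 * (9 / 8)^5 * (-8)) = -501167337 / 57344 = -8739.66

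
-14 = -14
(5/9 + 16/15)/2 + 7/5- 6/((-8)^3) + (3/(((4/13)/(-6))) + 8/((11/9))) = -6302003/126720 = -49.73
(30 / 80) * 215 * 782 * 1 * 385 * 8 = 194190150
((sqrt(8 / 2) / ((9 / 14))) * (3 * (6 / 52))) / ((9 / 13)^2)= 182 / 81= 2.25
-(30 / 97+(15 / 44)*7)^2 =-132365025 / 18215824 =-7.27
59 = 59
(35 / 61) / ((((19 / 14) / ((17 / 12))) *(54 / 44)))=0.49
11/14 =0.79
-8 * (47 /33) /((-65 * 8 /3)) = 47 /715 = 0.07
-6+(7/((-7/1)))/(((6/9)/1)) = -15/2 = -7.50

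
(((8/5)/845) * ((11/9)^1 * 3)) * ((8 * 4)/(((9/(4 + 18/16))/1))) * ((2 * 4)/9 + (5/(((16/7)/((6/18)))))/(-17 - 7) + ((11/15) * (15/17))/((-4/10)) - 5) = -50866937/69813900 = -0.73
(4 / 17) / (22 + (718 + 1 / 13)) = 52 / 163557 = 0.00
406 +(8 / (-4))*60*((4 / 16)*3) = 316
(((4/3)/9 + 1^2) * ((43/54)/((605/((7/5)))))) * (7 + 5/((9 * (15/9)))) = 9331/601425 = 0.02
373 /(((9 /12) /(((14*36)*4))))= 1002624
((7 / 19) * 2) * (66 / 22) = 42 / 19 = 2.21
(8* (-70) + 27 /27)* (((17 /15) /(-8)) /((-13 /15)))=-731 /8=-91.38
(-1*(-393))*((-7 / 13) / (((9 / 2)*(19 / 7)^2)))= -89866 / 14079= -6.38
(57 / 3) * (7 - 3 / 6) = 247 / 2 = 123.50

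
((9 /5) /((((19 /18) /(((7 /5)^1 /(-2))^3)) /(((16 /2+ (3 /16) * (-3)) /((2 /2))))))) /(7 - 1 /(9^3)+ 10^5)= -2410203033 /55407877520000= -0.00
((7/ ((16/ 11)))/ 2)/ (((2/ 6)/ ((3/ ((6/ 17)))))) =3927/ 64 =61.36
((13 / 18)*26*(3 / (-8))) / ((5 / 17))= -23.94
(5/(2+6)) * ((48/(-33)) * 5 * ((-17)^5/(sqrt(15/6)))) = 14198570 * sqrt(10)/11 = 4081801.88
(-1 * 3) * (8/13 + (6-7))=15/13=1.15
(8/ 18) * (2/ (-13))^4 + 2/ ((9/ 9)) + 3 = 1285309/ 257049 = 5.00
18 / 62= 0.29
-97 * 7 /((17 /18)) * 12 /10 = -73332 /85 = -862.73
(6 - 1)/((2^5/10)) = 1.56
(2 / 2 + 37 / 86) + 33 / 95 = 14523 / 8170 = 1.78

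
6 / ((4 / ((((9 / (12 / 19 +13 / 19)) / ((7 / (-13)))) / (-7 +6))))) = 6669 / 350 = 19.05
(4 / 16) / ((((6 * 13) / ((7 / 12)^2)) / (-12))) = -49 / 3744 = -0.01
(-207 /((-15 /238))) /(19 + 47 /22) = 120428 /775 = 155.39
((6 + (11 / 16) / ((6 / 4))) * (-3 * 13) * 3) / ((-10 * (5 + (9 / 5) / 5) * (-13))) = -2325 / 2144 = -1.08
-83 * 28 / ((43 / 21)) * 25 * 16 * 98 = -1913116800 / 43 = -44491088.37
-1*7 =-7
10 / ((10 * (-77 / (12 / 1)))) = -12 / 77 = -0.16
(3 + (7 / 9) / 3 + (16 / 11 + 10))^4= 364691589610000 / 7780827681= 46870.54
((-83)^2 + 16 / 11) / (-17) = -75795 / 187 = -405.32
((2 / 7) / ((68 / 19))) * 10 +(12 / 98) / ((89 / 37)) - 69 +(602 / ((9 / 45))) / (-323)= -77.47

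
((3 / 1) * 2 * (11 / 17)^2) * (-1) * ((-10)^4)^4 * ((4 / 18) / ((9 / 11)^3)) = -6442040000000000000000 / 632043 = -10192407795039261.57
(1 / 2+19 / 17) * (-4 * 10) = -1100 / 17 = -64.71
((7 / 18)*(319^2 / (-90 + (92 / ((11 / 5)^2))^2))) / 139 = 10429179607 / 9938719620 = 1.05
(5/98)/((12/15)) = 25/392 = 0.06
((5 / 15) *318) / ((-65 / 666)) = -70596 / 65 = -1086.09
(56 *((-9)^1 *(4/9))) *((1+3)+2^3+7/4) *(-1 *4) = 12320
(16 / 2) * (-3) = -24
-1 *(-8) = 8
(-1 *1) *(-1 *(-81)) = -81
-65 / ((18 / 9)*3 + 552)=-65 / 558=-0.12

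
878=878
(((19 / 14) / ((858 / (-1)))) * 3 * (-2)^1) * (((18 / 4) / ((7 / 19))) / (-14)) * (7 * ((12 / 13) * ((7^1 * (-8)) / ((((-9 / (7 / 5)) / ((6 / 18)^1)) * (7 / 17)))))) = -24548 / 65065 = -0.38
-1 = -1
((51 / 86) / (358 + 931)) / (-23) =-51 / 2549642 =-0.00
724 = 724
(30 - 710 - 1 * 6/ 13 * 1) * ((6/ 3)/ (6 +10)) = -85.06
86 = 86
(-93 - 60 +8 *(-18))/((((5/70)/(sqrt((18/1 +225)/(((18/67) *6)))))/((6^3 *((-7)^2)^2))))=-3234607992 *sqrt(67)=-26476407493.24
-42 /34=-1.24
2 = 2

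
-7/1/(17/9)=-63/17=-3.71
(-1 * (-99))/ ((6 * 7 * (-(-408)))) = 11/ 1904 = 0.01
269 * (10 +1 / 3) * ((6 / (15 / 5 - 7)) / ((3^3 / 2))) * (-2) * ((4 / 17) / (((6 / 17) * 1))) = 33356 / 81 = 411.80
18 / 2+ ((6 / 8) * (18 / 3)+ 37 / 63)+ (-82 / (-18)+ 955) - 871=1437 / 14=102.64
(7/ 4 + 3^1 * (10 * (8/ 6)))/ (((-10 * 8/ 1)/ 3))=-501/ 320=-1.57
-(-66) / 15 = 22 / 5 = 4.40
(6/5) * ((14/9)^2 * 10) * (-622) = -487648/27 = -18061.04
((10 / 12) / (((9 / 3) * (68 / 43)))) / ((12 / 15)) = 0.22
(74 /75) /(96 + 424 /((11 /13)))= 407 /246300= 0.00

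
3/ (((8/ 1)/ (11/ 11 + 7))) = 3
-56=-56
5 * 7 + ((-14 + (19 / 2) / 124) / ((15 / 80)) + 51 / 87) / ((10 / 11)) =-46.04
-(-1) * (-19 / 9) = -19 / 9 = -2.11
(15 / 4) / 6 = 5 / 8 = 0.62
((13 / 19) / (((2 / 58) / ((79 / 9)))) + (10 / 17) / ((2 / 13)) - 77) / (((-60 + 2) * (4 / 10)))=-1467935 / 337212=-4.35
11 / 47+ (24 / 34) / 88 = 4255 / 17578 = 0.24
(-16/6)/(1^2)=-8/3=-2.67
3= 3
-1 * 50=-50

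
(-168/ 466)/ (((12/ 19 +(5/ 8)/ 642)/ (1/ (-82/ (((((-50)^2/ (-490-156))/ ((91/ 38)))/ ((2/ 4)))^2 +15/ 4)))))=19892225408760/ 201603252984497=0.10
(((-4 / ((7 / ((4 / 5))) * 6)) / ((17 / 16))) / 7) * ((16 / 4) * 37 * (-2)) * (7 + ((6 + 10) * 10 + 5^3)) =11063296 / 12495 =885.42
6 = 6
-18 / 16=-9 / 8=-1.12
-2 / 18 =-1 / 9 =-0.11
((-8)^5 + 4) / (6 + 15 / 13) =-425932 / 93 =-4579.91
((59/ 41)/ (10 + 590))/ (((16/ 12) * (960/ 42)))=413/ 5248000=0.00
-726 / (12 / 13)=-1573 / 2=-786.50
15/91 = 0.16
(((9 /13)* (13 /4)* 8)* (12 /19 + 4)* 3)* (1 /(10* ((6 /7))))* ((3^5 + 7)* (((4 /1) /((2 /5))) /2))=693000 /19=36473.68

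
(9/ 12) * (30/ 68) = 45/ 136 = 0.33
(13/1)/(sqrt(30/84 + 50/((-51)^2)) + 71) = 33610122/183549269- 663 * sqrt(191870)/183549269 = 0.18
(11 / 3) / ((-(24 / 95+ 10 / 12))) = -2090 / 619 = -3.38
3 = 3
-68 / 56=-17 / 14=-1.21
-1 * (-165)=165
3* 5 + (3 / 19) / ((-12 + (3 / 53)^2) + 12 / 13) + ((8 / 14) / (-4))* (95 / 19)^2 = 204629741 / 17927469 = 11.41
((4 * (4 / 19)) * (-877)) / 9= -14032 / 171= -82.06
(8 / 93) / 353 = 8 / 32829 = 0.00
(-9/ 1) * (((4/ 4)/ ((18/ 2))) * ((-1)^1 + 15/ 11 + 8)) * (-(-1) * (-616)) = 5152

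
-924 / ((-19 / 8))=7392 / 19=389.05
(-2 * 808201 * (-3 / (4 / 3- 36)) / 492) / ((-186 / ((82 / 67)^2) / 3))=3206733 / 466856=6.87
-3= -3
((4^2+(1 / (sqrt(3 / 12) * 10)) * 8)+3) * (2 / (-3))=-206 / 15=-13.73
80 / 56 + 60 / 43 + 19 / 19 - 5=-1.18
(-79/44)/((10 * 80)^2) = -79/28160000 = -0.00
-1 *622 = -622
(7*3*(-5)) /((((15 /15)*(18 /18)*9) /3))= -35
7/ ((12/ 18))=10.50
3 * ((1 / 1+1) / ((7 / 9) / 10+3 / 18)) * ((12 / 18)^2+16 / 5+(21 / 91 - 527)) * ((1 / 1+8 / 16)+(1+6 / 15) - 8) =46822284 / 715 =65485.71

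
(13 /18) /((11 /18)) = 1.18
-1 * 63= -63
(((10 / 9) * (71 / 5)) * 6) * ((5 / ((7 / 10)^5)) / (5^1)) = 563.26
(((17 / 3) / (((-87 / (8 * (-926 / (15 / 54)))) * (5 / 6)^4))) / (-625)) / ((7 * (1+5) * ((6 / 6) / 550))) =-1196895744 / 15859375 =-75.47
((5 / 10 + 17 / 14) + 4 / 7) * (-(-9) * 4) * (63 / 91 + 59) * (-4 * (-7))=1787904 / 13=137531.08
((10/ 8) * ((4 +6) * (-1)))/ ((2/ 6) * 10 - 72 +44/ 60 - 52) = 375/ 3598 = 0.10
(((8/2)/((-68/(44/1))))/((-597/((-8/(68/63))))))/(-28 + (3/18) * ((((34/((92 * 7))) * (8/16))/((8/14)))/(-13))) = 53044992/46223258519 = 0.00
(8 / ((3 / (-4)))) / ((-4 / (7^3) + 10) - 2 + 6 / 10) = -1.24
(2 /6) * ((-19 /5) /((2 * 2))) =-0.32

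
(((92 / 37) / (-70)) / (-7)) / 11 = 46 / 99715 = 0.00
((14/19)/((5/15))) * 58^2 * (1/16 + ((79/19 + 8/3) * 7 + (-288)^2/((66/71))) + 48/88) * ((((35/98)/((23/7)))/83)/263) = 26362486247825/7974832228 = 3305.71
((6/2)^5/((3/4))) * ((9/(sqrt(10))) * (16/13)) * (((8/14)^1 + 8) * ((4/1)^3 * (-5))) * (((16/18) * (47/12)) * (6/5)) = -374243328 * sqrt(10)/91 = -13005069.40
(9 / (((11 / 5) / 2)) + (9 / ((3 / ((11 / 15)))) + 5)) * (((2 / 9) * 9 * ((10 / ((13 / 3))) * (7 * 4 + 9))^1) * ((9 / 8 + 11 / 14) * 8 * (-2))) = -80383536 / 1001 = -80303.23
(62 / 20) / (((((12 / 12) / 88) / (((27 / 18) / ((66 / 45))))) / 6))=1674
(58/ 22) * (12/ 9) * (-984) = -38048/ 11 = -3458.91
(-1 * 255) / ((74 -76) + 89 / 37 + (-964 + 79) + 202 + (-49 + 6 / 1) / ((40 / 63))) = 377400 / 1110473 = 0.34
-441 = -441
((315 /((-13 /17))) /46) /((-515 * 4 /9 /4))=0.16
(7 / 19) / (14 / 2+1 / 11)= 77 / 1482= 0.05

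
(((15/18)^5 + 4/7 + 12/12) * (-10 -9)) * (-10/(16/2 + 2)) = 2040809/54432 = 37.49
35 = 35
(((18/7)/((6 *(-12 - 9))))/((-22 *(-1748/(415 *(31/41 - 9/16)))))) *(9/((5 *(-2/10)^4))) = -59293125/1236129664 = -0.05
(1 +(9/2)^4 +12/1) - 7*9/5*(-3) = 36869/80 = 460.86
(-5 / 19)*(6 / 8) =-15 / 76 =-0.20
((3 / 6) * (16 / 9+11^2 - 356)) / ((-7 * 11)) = 2099 / 1386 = 1.51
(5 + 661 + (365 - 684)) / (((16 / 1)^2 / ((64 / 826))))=347 / 3304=0.11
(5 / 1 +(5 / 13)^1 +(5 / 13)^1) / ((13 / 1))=75 / 169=0.44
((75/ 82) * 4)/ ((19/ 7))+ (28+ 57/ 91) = 2124845/ 70889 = 29.97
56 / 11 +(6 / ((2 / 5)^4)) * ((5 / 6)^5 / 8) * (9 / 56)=79287127 / 11354112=6.98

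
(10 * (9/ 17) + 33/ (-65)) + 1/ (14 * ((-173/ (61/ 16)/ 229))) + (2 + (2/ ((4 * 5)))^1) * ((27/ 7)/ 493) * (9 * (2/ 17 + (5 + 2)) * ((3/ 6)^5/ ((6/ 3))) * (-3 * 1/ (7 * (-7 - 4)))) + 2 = 542680476109/ 84442933120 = 6.43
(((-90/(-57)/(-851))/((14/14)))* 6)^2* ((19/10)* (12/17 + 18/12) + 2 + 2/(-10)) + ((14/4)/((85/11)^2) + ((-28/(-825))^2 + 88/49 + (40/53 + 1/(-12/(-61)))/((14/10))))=6.03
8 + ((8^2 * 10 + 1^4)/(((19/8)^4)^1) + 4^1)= 4189388/130321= 32.15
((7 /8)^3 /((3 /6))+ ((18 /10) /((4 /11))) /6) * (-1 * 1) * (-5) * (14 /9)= 19397 /1152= 16.84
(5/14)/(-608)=-0.00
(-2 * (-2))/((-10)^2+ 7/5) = 20/507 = 0.04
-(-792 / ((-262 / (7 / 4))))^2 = -480249 / 17161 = -27.98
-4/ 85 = -0.05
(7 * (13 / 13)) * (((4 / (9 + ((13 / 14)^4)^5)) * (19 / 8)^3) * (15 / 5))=94152280025020293218623488 / 772019262602444013483985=121.96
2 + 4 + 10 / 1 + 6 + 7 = 29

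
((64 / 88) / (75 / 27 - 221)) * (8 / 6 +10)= -204 / 5401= -0.04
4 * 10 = 40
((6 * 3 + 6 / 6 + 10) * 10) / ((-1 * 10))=-29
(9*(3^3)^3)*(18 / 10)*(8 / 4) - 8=3188606 / 5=637721.20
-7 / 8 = -0.88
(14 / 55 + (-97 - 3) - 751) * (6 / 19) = -280746 / 1045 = -268.66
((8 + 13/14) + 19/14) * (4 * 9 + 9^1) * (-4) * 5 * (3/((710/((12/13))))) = -233280/6461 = -36.11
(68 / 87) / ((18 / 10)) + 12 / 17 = 1.14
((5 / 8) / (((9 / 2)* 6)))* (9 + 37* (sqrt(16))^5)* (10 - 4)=189485 / 36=5263.47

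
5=5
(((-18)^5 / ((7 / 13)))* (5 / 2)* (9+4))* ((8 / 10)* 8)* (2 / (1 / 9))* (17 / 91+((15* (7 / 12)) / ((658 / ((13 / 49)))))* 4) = -42556910962176 / 16121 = -2639843121.53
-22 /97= -0.23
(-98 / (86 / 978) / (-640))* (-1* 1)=-23961 / 13760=-1.74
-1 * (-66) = 66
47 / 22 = 2.14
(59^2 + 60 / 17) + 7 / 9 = 533252 / 153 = 3485.31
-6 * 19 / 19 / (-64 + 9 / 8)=48 / 503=0.10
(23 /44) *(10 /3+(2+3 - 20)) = -6.10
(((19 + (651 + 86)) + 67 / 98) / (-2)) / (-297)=1.27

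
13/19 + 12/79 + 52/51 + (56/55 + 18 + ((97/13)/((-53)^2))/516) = 184000720999213/8814868573940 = 20.87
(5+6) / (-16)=-0.69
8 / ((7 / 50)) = 400 / 7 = 57.14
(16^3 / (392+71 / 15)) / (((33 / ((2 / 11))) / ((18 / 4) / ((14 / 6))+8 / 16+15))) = 4997120 / 5040497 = 0.99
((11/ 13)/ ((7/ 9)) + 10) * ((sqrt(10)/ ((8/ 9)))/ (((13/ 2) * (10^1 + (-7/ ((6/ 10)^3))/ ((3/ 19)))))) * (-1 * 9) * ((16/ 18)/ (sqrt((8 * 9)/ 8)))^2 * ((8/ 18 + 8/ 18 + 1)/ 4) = 68612 * sqrt(10)/ 18709145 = 0.01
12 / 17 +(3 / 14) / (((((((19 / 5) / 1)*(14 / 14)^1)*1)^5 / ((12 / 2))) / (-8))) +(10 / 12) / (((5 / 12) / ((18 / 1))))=10811775432 / 294655781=36.69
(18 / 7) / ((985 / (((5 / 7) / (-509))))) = -18 / 4913377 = -0.00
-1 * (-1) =1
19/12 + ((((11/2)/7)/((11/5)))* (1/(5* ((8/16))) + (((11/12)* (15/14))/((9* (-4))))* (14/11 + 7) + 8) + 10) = 58475/4032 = 14.50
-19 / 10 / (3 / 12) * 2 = -76 / 5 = -15.20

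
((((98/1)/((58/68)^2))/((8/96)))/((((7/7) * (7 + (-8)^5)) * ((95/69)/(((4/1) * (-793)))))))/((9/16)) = 528962516992/2617440095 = 202.09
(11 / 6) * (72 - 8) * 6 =704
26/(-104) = -1/4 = -0.25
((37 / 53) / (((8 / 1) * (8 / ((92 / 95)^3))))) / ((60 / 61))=27460919 / 2726452500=0.01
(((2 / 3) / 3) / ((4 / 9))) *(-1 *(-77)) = 38.50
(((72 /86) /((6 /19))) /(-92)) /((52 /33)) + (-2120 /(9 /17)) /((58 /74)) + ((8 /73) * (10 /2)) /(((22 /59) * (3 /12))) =-110010288222743 /21556869048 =-5103.26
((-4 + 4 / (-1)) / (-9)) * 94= 752 / 9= 83.56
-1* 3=-3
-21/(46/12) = -126/23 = -5.48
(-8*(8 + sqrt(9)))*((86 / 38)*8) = -30272 / 19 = -1593.26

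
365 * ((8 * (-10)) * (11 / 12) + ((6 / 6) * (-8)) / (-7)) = -553340 / 21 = -26349.52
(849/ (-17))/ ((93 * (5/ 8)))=-2264/ 2635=-0.86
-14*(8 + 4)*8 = -1344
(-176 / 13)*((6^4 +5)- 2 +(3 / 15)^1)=-1143296 / 65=-17589.17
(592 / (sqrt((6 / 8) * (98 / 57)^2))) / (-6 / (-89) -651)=-1001072 * sqrt(3) / 2838717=-0.61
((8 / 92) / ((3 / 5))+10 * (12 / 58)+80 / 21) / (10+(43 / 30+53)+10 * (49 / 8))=1687400 / 35208929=0.05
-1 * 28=-28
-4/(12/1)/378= -1/1134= -0.00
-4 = -4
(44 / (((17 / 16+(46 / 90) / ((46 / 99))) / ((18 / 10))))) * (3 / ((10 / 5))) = 9504 / 173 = 54.94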